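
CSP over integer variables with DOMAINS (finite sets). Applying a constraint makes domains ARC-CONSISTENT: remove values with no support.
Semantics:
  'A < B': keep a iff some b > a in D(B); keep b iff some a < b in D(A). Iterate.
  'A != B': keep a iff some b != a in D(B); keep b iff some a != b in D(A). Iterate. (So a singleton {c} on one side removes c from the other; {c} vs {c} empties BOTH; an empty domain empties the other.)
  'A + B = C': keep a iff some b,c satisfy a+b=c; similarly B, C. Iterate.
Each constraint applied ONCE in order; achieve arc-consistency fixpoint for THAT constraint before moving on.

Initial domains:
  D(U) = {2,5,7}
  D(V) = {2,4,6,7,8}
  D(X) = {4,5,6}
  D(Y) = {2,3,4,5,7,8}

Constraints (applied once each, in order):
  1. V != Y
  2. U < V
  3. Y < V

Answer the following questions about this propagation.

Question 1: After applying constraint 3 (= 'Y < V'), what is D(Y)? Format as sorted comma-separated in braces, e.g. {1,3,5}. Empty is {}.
Constraint 1 (V != Y) on D(V)={2,4,6,7,8} D(Y)={2,3,4,5,7,8}: no change
Constraint 2 (U < V) on D(U)={2,5,7} D(V)={2,4,6,7,8}: V {2,4,6,7,8}->{4,6,7,8}
Constraint 3 (Y < V) on D(Y)={2,3,4,5,7,8} D(V)={4,6,7,8}: Y {2,3,4,5,7,8}->{2,3,4,5,7}
So after constraint 3: D(Y) = {2,3,4,5,7}

Answer: {2,3,4,5,7}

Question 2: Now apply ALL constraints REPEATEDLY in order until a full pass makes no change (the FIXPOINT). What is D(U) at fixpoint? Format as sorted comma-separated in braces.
Answer: {2,5,7}

Derivation:
pass 0 (initial): D(U)={2,5,7}
pass 1: V {2,4,6,7,8}->{4,6,7,8}; Y {2,3,4,5,7,8}->{2,3,4,5,7}
pass 2: no change
Fixpoint after 2 passes: D(U) = {2,5,7}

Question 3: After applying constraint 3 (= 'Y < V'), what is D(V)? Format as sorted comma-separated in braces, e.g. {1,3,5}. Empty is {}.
Answer: {4,6,7,8}

Derivation:
Constraint 1 (V != Y) on D(V)={2,4,6,7,8} D(Y)={2,3,4,5,7,8}: no change
Constraint 2 (U < V) on D(U)={2,5,7} D(V)={2,4,6,7,8}: V {2,4,6,7,8}->{4,6,7,8}
Constraint 3 (Y < V) on D(Y)={2,3,4,5,7,8} D(V)={4,6,7,8}: Y {2,3,4,5,7,8}->{2,3,4,5,7}
So after constraint 3: D(V) = {4,6,7,8}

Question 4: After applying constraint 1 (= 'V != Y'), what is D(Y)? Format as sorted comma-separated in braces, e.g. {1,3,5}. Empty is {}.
Answer: {2,3,4,5,7,8}

Derivation:
Constraint 1 (V != Y) on D(V)={2,4,6,7,8} D(Y)={2,3,4,5,7,8}: no change
So after constraint 1: D(Y) = {2,3,4,5,7,8}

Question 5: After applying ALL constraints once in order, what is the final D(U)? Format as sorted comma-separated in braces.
Constraint 1 (V != Y) on D(V)={2,4,6,7,8} D(Y)={2,3,4,5,7,8}: no change
Constraint 2 (U < V) on D(U)={2,5,7} D(V)={2,4,6,7,8}: V {2,4,6,7,8}->{4,6,7,8}
Constraint 3 (Y < V) on D(Y)={2,3,4,5,7,8} D(V)={4,6,7,8}: Y {2,3,4,5,7,8}->{2,3,4,5,7}
So after all 3 constraints: D(U) = {2,5,7}

Answer: {2,5,7}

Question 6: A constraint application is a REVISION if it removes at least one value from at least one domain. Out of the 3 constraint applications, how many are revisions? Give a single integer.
Answer: 2

Derivation:
Constraint 1 (V != Y) on D(V)={2,4,6,7,8} D(Y)={2,3,4,5,7,8}: no change => not a revision
Constraint 2 (U < V) on D(U)={2,5,7} D(V)={2,4,6,7,8}: V {2,4,6,7,8}->{4,6,7,8} => REVISION
Constraint 3 (Y < V) on D(Y)={2,3,4,5,7,8} D(V)={4,6,7,8}: Y {2,3,4,5,7,8}->{2,3,4,5,7} => REVISION
Total revisions = 2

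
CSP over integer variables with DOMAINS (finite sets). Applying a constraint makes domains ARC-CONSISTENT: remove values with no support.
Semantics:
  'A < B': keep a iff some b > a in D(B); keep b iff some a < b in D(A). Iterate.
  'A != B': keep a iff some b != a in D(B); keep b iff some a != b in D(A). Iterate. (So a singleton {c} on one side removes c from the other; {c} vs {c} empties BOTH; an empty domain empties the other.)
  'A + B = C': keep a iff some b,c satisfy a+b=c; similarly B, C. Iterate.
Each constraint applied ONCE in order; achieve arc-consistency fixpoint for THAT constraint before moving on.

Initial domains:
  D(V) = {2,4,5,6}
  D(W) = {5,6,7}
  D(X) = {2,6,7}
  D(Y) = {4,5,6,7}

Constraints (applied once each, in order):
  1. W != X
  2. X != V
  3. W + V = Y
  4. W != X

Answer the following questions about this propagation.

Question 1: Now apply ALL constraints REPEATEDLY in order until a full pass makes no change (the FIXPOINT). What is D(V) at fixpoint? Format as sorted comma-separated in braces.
pass 0 (initial): D(V)={2,4,5,6}
pass 1: V {2,4,5,6}->{2}; W {5,6,7}->{5}; Y {4,5,6,7}->{7}
pass 2: X {2,6,7}->{6,7}
pass 3: no change
Fixpoint after 3 passes: D(V) = {2}

Answer: {2}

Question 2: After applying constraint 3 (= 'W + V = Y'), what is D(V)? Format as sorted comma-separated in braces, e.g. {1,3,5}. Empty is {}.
Constraint 1 (W != X) on D(W)={5,6,7} D(X)={2,6,7}: no change
Constraint 2 (X != V) on D(X)={2,6,7} D(V)={2,4,5,6}: no change
Constraint 3 (W + V = Y) on D(W)={5,6,7} D(V)={2,4,5,6} D(Y)={4,5,6,7}: W {5,6,7}->{5}; V {2,4,5,6}->{2}; Y {4,5,6,7}->{7}
So after constraint 3: D(V) = {2}

Answer: {2}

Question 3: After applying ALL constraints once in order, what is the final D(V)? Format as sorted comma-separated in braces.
Answer: {2}

Derivation:
Constraint 1 (W != X) on D(W)={5,6,7} D(X)={2,6,7}: no change
Constraint 2 (X != V) on D(X)={2,6,7} D(V)={2,4,5,6}: no change
Constraint 3 (W + V = Y) on D(W)={5,6,7} D(V)={2,4,5,6} D(Y)={4,5,6,7}: W {5,6,7}->{5}; V {2,4,5,6}->{2}; Y {4,5,6,7}->{7}
Constraint 4 (W != X) on D(W)={5} D(X)={2,6,7}: no change
So after all 4 constraints: D(V) = {2}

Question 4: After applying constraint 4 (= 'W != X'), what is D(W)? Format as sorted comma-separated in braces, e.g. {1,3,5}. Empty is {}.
Constraint 1 (W != X) on D(W)={5,6,7} D(X)={2,6,7}: no change
Constraint 2 (X != V) on D(X)={2,6,7} D(V)={2,4,5,6}: no change
Constraint 3 (W + V = Y) on D(W)={5,6,7} D(V)={2,4,5,6} D(Y)={4,5,6,7}: W {5,6,7}->{5}; V {2,4,5,6}->{2}; Y {4,5,6,7}->{7}
Constraint 4 (W != X) on D(W)={5} D(X)={2,6,7}: no change
So after constraint 4: D(W) = {5}

Answer: {5}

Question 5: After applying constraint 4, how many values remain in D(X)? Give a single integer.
Answer: 3

Derivation:
Constraint 1 (W != X) on D(W)={5,6,7} D(X)={2,6,7}: no change
Constraint 2 (X != V) on D(X)={2,6,7} D(V)={2,4,5,6}: no change
Constraint 3 (W + V = Y) on D(W)={5,6,7} D(V)={2,4,5,6} D(Y)={4,5,6,7}: W {5,6,7}->{5}; V {2,4,5,6}->{2}; Y {4,5,6,7}->{7}
Constraint 4 (W != X) on D(W)={5} D(X)={2,6,7}: no change
So after constraint 4: D(X)={2,6,7}, size = 3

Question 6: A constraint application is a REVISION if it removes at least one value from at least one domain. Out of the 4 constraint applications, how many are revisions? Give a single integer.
Constraint 1 (W != X) on D(W)={5,6,7} D(X)={2,6,7}: no change => not a revision
Constraint 2 (X != V) on D(X)={2,6,7} D(V)={2,4,5,6}: no change => not a revision
Constraint 3 (W + V = Y) on D(W)={5,6,7} D(V)={2,4,5,6} D(Y)={4,5,6,7}: W {5,6,7}->{5}; V {2,4,5,6}->{2}; Y {4,5,6,7}->{7} => REVISION
Constraint 4 (W != X) on D(W)={5} D(X)={2,6,7}: no change => not a revision
Total revisions = 1

Answer: 1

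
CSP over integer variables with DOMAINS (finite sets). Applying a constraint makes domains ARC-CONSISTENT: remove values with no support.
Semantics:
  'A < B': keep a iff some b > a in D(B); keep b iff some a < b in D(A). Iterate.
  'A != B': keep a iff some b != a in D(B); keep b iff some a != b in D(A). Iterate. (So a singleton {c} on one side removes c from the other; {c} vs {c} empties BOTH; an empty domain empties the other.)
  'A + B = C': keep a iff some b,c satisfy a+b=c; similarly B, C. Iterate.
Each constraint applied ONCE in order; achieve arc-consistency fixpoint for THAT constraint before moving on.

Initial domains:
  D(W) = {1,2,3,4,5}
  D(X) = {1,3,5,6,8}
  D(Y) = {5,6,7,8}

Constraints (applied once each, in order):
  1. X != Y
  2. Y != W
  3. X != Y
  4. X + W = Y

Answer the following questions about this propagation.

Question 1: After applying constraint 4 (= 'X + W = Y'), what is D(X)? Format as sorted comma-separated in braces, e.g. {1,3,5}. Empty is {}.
Constraint 1 (X != Y) on D(X)={1,3,5,6,8} D(Y)={5,6,7,8}: no change
Constraint 2 (Y != W) on D(Y)={5,6,7,8} D(W)={1,2,3,4,5}: no change
Constraint 3 (X != Y) on D(X)={1,3,5,6,8} D(Y)={5,6,7,8}: no change
Constraint 4 (X + W = Y) on D(X)={1,3,5,6,8} D(W)={1,2,3,4,5} D(Y)={5,6,7,8}: X {1,3,5,6,8}->{1,3,5,6}
So after constraint 4: D(X) = {1,3,5,6}

Answer: {1,3,5,6}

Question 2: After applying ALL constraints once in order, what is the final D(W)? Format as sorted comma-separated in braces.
Answer: {1,2,3,4,5}

Derivation:
Constraint 1 (X != Y) on D(X)={1,3,5,6,8} D(Y)={5,6,7,8}: no change
Constraint 2 (Y != W) on D(Y)={5,6,7,8} D(W)={1,2,3,4,5}: no change
Constraint 3 (X != Y) on D(X)={1,3,5,6,8} D(Y)={5,6,7,8}: no change
Constraint 4 (X + W = Y) on D(X)={1,3,5,6,8} D(W)={1,2,3,4,5} D(Y)={5,6,7,8}: X {1,3,5,6,8}->{1,3,5,6}
So after all 4 constraints: D(W) = {1,2,3,4,5}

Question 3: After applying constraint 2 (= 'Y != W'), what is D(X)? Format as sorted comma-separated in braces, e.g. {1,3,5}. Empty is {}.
Answer: {1,3,5,6,8}

Derivation:
Constraint 1 (X != Y) on D(X)={1,3,5,6,8} D(Y)={5,6,7,8}: no change
Constraint 2 (Y != W) on D(Y)={5,6,7,8} D(W)={1,2,3,4,5}: no change
So after constraint 2: D(X) = {1,3,5,6,8}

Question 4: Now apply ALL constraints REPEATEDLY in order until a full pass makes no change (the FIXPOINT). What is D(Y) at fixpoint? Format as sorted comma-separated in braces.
Answer: {5,6,7,8}

Derivation:
pass 0 (initial): D(Y)={5,6,7,8}
pass 1: X {1,3,5,6,8}->{1,3,5,6}
pass 2: no change
Fixpoint after 2 passes: D(Y) = {5,6,7,8}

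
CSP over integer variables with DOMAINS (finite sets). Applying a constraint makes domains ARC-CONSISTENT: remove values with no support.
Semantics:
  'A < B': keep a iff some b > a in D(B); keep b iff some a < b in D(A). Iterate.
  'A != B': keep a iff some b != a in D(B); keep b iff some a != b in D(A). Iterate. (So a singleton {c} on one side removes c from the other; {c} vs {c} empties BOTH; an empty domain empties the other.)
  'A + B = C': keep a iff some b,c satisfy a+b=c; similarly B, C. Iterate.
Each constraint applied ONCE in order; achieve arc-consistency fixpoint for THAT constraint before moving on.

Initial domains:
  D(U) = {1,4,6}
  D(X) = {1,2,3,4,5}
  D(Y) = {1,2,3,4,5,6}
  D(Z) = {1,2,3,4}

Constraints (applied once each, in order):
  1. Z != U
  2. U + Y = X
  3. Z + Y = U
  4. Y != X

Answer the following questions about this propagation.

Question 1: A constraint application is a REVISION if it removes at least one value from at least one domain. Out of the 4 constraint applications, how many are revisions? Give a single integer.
Answer: 2

Derivation:
Constraint 1 (Z != U) on D(Z)={1,2,3,4} D(U)={1,4,6}: no change => not a revision
Constraint 2 (U + Y = X) on D(U)={1,4,6} D(Y)={1,2,3,4,5,6} D(X)={1,2,3,4,5}: U {1,4,6}->{1,4}; Y {1,2,3,4,5,6}->{1,2,3,4}; X {1,2,3,4,5}->{2,3,4,5} => REVISION
Constraint 3 (Z + Y = U) on D(Z)={1,2,3,4} D(Y)={1,2,3,4} D(U)={1,4}: Z {1,2,3,4}->{1,2,3}; Y {1,2,3,4}->{1,2,3}; U {1,4}->{4} => REVISION
Constraint 4 (Y != X) on D(Y)={1,2,3} D(X)={2,3,4,5}: no change => not a revision
Total revisions = 2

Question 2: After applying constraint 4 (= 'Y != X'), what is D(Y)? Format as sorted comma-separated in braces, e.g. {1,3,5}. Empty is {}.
Constraint 1 (Z != U) on D(Z)={1,2,3,4} D(U)={1,4,6}: no change
Constraint 2 (U + Y = X) on D(U)={1,4,6} D(Y)={1,2,3,4,5,6} D(X)={1,2,3,4,5}: U {1,4,6}->{1,4}; Y {1,2,3,4,5,6}->{1,2,3,4}; X {1,2,3,4,5}->{2,3,4,5}
Constraint 3 (Z + Y = U) on D(Z)={1,2,3,4} D(Y)={1,2,3,4} D(U)={1,4}: Z {1,2,3,4}->{1,2,3}; Y {1,2,3,4}->{1,2,3}; U {1,4}->{4}
Constraint 4 (Y != X) on D(Y)={1,2,3} D(X)={2,3,4,5}: no change
So after constraint 4: D(Y) = {1,2,3}

Answer: {1,2,3}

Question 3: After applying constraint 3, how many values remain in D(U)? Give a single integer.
Answer: 1

Derivation:
Constraint 1 (Z != U) on D(Z)={1,2,3,4} D(U)={1,4,6}: no change
Constraint 2 (U + Y = X) on D(U)={1,4,6} D(Y)={1,2,3,4,5,6} D(X)={1,2,3,4,5}: U {1,4,6}->{1,4}; Y {1,2,3,4,5,6}->{1,2,3,4}; X {1,2,3,4,5}->{2,3,4,5}
Constraint 3 (Z + Y = U) on D(Z)={1,2,3,4} D(Y)={1,2,3,4} D(U)={1,4}: Z {1,2,3,4}->{1,2,3}; Y {1,2,3,4}->{1,2,3}; U {1,4}->{4}
So after constraint 3: D(U)={4}, size = 1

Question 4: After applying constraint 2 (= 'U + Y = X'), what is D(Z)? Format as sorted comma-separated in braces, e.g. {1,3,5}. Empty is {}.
Constraint 1 (Z != U) on D(Z)={1,2,3,4} D(U)={1,4,6}: no change
Constraint 2 (U + Y = X) on D(U)={1,4,6} D(Y)={1,2,3,4,5,6} D(X)={1,2,3,4,5}: U {1,4,6}->{1,4}; Y {1,2,3,4,5,6}->{1,2,3,4}; X {1,2,3,4,5}->{2,3,4,5}
So after constraint 2: D(Z) = {1,2,3,4}

Answer: {1,2,3,4}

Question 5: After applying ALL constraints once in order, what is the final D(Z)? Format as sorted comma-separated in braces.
Answer: {1,2,3}

Derivation:
Constraint 1 (Z != U) on D(Z)={1,2,3,4} D(U)={1,4,6}: no change
Constraint 2 (U + Y = X) on D(U)={1,4,6} D(Y)={1,2,3,4,5,6} D(X)={1,2,3,4,5}: U {1,4,6}->{1,4}; Y {1,2,3,4,5,6}->{1,2,3,4}; X {1,2,3,4,5}->{2,3,4,5}
Constraint 3 (Z + Y = U) on D(Z)={1,2,3,4} D(Y)={1,2,3,4} D(U)={1,4}: Z {1,2,3,4}->{1,2,3}; Y {1,2,3,4}->{1,2,3}; U {1,4}->{4}
Constraint 4 (Y != X) on D(Y)={1,2,3} D(X)={2,3,4,5}: no change
So after all 4 constraints: D(Z) = {1,2,3}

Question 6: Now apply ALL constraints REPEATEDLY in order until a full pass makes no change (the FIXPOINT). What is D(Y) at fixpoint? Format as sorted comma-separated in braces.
pass 0 (initial): D(Y)={1,2,3,4,5,6}
pass 1: U {1,4,6}->{4}; X {1,2,3,4,5}->{2,3,4,5}; Y {1,2,3,4,5,6}->{1,2,3}; Z {1,2,3,4}->{1,2,3}
pass 2: X {2,3,4,5}->{5}; Y {1,2,3}->{1}; Z {1,2,3}->{3}
pass 3: no change
Fixpoint after 3 passes: D(Y) = {1}

Answer: {1}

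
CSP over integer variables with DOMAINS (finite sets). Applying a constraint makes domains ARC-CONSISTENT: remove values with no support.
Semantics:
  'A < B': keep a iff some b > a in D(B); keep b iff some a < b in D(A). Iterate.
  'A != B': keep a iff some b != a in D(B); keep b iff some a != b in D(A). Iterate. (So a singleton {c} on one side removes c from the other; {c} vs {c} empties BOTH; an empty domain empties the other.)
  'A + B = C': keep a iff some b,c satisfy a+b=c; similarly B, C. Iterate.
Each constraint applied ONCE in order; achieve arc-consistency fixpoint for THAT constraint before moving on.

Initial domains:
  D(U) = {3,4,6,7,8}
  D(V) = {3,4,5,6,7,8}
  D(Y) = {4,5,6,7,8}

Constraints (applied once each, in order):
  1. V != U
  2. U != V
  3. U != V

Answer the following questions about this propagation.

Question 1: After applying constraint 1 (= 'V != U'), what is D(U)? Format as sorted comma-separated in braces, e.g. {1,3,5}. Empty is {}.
Answer: {3,4,6,7,8}

Derivation:
Constraint 1 (V != U) on D(V)={3,4,5,6,7,8} D(U)={3,4,6,7,8}: no change
So after constraint 1: D(U) = {3,4,6,7,8}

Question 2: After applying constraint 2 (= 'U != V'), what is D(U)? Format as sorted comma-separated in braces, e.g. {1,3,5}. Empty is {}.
Constraint 1 (V != U) on D(V)={3,4,5,6,7,8} D(U)={3,4,6,7,8}: no change
Constraint 2 (U != V) on D(U)={3,4,6,7,8} D(V)={3,4,5,6,7,8}: no change
So after constraint 2: D(U) = {3,4,6,7,8}

Answer: {3,4,6,7,8}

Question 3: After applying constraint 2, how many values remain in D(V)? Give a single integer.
Answer: 6

Derivation:
Constraint 1 (V != U) on D(V)={3,4,5,6,7,8} D(U)={3,4,6,7,8}: no change
Constraint 2 (U != V) on D(U)={3,4,6,7,8} D(V)={3,4,5,6,7,8}: no change
So after constraint 2: D(V)={3,4,5,6,7,8}, size = 6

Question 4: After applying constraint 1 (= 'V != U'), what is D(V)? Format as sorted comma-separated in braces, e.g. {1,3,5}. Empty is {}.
Answer: {3,4,5,6,7,8}

Derivation:
Constraint 1 (V != U) on D(V)={3,4,5,6,7,8} D(U)={3,4,6,7,8}: no change
So after constraint 1: D(V) = {3,4,5,6,7,8}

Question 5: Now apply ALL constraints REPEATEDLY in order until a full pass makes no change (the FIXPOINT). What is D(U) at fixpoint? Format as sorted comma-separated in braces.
pass 0 (initial): D(U)={3,4,6,7,8}
pass 1: no change
Fixpoint after 1 passes: D(U) = {3,4,6,7,8}

Answer: {3,4,6,7,8}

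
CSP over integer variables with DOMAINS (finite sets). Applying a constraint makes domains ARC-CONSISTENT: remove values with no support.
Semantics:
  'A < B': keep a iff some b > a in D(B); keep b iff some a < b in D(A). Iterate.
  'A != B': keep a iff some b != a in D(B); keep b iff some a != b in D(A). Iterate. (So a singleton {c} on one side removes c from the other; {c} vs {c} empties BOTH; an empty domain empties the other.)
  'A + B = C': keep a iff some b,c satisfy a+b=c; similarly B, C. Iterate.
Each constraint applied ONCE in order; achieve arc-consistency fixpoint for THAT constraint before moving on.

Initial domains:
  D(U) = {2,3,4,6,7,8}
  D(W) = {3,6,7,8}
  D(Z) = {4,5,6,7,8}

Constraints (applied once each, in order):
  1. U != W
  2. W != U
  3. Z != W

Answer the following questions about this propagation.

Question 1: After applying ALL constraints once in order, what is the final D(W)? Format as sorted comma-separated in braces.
Answer: {3,6,7,8}

Derivation:
Constraint 1 (U != W) on D(U)={2,3,4,6,7,8} D(W)={3,6,7,8}: no change
Constraint 2 (W != U) on D(W)={3,6,7,8} D(U)={2,3,4,6,7,8}: no change
Constraint 3 (Z != W) on D(Z)={4,5,6,7,8} D(W)={3,6,7,8}: no change
So after all 3 constraints: D(W) = {3,6,7,8}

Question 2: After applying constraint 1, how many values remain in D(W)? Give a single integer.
Answer: 4

Derivation:
Constraint 1 (U != W) on D(U)={2,3,4,6,7,8} D(W)={3,6,7,8}: no change
So after constraint 1: D(W)={3,6,7,8}, size = 4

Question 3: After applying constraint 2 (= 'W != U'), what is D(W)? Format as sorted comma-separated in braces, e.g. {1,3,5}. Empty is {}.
Answer: {3,6,7,8}

Derivation:
Constraint 1 (U != W) on D(U)={2,3,4,6,7,8} D(W)={3,6,7,8}: no change
Constraint 2 (W != U) on D(W)={3,6,7,8} D(U)={2,3,4,6,7,8}: no change
So after constraint 2: D(W) = {3,6,7,8}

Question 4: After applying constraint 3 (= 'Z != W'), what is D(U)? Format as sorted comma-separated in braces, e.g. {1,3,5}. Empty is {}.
Answer: {2,3,4,6,7,8}

Derivation:
Constraint 1 (U != W) on D(U)={2,3,4,6,7,8} D(W)={3,6,7,8}: no change
Constraint 2 (W != U) on D(W)={3,6,7,8} D(U)={2,3,4,6,7,8}: no change
Constraint 3 (Z != W) on D(Z)={4,5,6,7,8} D(W)={3,6,7,8}: no change
So after constraint 3: D(U) = {2,3,4,6,7,8}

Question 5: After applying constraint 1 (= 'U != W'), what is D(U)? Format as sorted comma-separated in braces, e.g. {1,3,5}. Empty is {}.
Answer: {2,3,4,6,7,8}

Derivation:
Constraint 1 (U != W) on D(U)={2,3,4,6,7,8} D(W)={3,6,7,8}: no change
So after constraint 1: D(U) = {2,3,4,6,7,8}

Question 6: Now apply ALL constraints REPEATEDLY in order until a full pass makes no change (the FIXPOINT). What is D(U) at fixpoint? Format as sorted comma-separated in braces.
pass 0 (initial): D(U)={2,3,4,6,7,8}
pass 1: no change
Fixpoint after 1 passes: D(U) = {2,3,4,6,7,8}

Answer: {2,3,4,6,7,8}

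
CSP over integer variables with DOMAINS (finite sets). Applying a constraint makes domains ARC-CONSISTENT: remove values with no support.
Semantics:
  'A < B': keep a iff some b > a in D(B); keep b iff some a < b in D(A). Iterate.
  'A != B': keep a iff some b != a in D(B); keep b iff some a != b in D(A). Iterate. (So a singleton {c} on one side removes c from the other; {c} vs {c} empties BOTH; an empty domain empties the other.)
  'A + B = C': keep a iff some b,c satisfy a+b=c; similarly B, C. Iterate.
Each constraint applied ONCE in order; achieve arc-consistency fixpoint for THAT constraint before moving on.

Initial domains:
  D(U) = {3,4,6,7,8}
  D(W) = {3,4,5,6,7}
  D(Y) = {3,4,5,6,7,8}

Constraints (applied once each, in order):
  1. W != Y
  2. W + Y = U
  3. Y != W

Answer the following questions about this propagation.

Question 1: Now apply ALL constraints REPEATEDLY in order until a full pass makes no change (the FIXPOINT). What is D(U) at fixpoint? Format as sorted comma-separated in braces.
Answer: {6,7,8}

Derivation:
pass 0 (initial): D(U)={3,4,6,7,8}
pass 1: U {3,4,6,7,8}->{6,7,8}; W {3,4,5,6,7}->{3,4,5}; Y {3,4,5,6,7,8}->{3,4,5}
pass 2: no change
Fixpoint after 2 passes: D(U) = {6,7,8}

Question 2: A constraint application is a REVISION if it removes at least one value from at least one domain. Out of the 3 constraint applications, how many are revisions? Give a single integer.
Answer: 1

Derivation:
Constraint 1 (W != Y) on D(W)={3,4,5,6,7} D(Y)={3,4,5,6,7,8}: no change => not a revision
Constraint 2 (W + Y = U) on D(W)={3,4,5,6,7} D(Y)={3,4,5,6,7,8} D(U)={3,4,6,7,8}: W {3,4,5,6,7}->{3,4,5}; Y {3,4,5,6,7,8}->{3,4,5}; U {3,4,6,7,8}->{6,7,8} => REVISION
Constraint 3 (Y != W) on D(Y)={3,4,5} D(W)={3,4,5}: no change => not a revision
Total revisions = 1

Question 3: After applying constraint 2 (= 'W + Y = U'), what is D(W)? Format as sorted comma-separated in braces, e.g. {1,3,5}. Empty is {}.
Constraint 1 (W != Y) on D(W)={3,4,5,6,7} D(Y)={3,4,5,6,7,8}: no change
Constraint 2 (W + Y = U) on D(W)={3,4,5,6,7} D(Y)={3,4,5,6,7,8} D(U)={3,4,6,7,8}: W {3,4,5,6,7}->{3,4,5}; Y {3,4,5,6,7,8}->{3,4,5}; U {3,4,6,7,8}->{6,7,8}
So after constraint 2: D(W) = {3,4,5}

Answer: {3,4,5}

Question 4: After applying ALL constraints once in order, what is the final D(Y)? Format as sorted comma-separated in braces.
Constraint 1 (W != Y) on D(W)={3,4,5,6,7} D(Y)={3,4,5,6,7,8}: no change
Constraint 2 (W + Y = U) on D(W)={3,4,5,6,7} D(Y)={3,4,5,6,7,8} D(U)={3,4,6,7,8}: W {3,4,5,6,7}->{3,4,5}; Y {3,4,5,6,7,8}->{3,4,5}; U {3,4,6,7,8}->{6,7,8}
Constraint 3 (Y != W) on D(Y)={3,4,5} D(W)={3,4,5}: no change
So after all 3 constraints: D(Y) = {3,4,5}

Answer: {3,4,5}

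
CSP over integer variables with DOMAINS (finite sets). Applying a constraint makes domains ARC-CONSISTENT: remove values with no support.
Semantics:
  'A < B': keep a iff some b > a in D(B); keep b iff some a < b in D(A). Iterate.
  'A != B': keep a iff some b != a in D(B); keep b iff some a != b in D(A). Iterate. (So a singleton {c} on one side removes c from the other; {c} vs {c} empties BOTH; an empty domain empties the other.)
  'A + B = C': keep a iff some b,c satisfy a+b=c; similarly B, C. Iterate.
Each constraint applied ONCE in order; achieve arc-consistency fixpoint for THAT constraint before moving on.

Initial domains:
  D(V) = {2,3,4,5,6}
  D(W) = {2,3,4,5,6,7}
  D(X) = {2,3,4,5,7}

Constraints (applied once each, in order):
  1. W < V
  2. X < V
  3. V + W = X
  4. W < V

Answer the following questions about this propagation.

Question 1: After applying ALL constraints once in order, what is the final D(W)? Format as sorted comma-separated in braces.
Constraint 1 (W < V) on D(W)={2,3,4,5,6,7} D(V)={2,3,4,5,6}: W {2,3,4,5,6,7}->{2,3,4,5}; V {2,3,4,5,6}->{3,4,5,6}
Constraint 2 (X < V) on D(X)={2,3,4,5,7} D(V)={3,4,5,6}: X {2,3,4,5,7}->{2,3,4,5}
Constraint 3 (V + W = X) on D(V)={3,4,5,6} D(W)={2,3,4,5} D(X)={2,3,4,5}: V {3,4,5,6}->{3}; W {2,3,4,5}->{2}; X {2,3,4,5}->{5}
Constraint 4 (W < V) on D(W)={2} D(V)={3}: no change
So after all 4 constraints: D(W) = {2}

Answer: {2}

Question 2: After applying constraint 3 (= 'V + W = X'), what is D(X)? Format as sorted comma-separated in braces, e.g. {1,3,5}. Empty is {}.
Answer: {5}

Derivation:
Constraint 1 (W < V) on D(W)={2,3,4,5,6,7} D(V)={2,3,4,5,6}: W {2,3,4,5,6,7}->{2,3,4,5}; V {2,3,4,5,6}->{3,4,5,6}
Constraint 2 (X < V) on D(X)={2,3,4,5,7} D(V)={3,4,5,6}: X {2,3,4,5,7}->{2,3,4,5}
Constraint 3 (V + W = X) on D(V)={3,4,5,6} D(W)={2,3,4,5} D(X)={2,3,4,5}: V {3,4,5,6}->{3}; W {2,3,4,5}->{2}; X {2,3,4,5}->{5}
So after constraint 3: D(X) = {5}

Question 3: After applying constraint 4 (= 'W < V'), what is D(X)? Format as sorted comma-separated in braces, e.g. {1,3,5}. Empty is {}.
Answer: {5}

Derivation:
Constraint 1 (W < V) on D(W)={2,3,4,5,6,7} D(V)={2,3,4,5,6}: W {2,3,4,5,6,7}->{2,3,4,5}; V {2,3,4,5,6}->{3,4,5,6}
Constraint 2 (X < V) on D(X)={2,3,4,5,7} D(V)={3,4,5,6}: X {2,3,4,5,7}->{2,3,4,5}
Constraint 3 (V + W = X) on D(V)={3,4,5,6} D(W)={2,3,4,5} D(X)={2,3,4,5}: V {3,4,5,6}->{3}; W {2,3,4,5}->{2}; X {2,3,4,5}->{5}
Constraint 4 (W < V) on D(W)={2} D(V)={3}: no change
So after constraint 4: D(X) = {5}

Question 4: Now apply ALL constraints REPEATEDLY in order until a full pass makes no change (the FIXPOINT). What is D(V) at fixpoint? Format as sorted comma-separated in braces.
Answer: {}

Derivation:
pass 0 (initial): D(V)={2,3,4,5,6}
pass 1: V {2,3,4,5,6}->{3}; W {2,3,4,5,6,7}->{2}; X {2,3,4,5,7}->{5}
pass 2: V {3}->{}; W {2}->{}; X {5}->{}
pass 3: no change
Fixpoint after 3 passes: D(V) = {}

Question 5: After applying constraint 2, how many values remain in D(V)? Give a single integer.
Constraint 1 (W < V) on D(W)={2,3,4,5,6,7} D(V)={2,3,4,5,6}: W {2,3,4,5,6,7}->{2,3,4,5}; V {2,3,4,5,6}->{3,4,5,6}
Constraint 2 (X < V) on D(X)={2,3,4,5,7} D(V)={3,4,5,6}: X {2,3,4,5,7}->{2,3,4,5}
So after constraint 2: D(V)={3,4,5,6}, size = 4

Answer: 4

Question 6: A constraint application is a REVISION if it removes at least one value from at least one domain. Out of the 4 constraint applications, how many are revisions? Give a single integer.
Answer: 3

Derivation:
Constraint 1 (W < V) on D(W)={2,3,4,5,6,7} D(V)={2,3,4,5,6}: W {2,3,4,5,6,7}->{2,3,4,5}; V {2,3,4,5,6}->{3,4,5,6} => REVISION
Constraint 2 (X < V) on D(X)={2,3,4,5,7} D(V)={3,4,5,6}: X {2,3,4,5,7}->{2,3,4,5} => REVISION
Constraint 3 (V + W = X) on D(V)={3,4,5,6} D(W)={2,3,4,5} D(X)={2,3,4,5}: V {3,4,5,6}->{3}; W {2,3,4,5}->{2}; X {2,3,4,5}->{5} => REVISION
Constraint 4 (W < V) on D(W)={2} D(V)={3}: no change => not a revision
Total revisions = 3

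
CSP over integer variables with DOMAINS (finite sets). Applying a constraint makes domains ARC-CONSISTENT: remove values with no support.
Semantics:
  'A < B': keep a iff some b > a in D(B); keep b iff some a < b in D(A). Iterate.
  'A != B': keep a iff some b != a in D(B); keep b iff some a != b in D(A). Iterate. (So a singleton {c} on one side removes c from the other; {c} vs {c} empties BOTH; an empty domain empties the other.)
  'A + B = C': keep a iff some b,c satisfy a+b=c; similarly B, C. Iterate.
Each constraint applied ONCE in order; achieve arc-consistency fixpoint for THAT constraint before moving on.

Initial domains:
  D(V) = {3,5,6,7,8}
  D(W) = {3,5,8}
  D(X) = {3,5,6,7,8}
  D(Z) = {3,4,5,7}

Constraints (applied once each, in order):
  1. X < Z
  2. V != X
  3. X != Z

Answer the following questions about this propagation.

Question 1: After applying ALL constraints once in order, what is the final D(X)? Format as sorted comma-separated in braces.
Constraint 1 (X < Z) on D(X)={3,5,6,7,8} D(Z)={3,4,5,7}: X {3,5,6,7,8}->{3,5,6}; Z {3,4,5,7}->{4,5,7}
Constraint 2 (V != X) on D(V)={3,5,6,7,8} D(X)={3,5,6}: no change
Constraint 3 (X != Z) on D(X)={3,5,6} D(Z)={4,5,7}: no change
So after all 3 constraints: D(X) = {3,5,6}

Answer: {3,5,6}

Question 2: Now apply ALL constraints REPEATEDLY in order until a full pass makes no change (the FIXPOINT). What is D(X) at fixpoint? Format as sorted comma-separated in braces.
Answer: {3,5,6}

Derivation:
pass 0 (initial): D(X)={3,5,6,7,8}
pass 1: X {3,5,6,7,8}->{3,5,6}; Z {3,4,5,7}->{4,5,7}
pass 2: no change
Fixpoint after 2 passes: D(X) = {3,5,6}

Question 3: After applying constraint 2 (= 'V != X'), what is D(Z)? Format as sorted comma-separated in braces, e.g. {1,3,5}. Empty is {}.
Constraint 1 (X < Z) on D(X)={3,5,6,7,8} D(Z)={3,4,5,7}: X {3,5,6,7,8}->{3,5,6}; Z {3,4,5,7}->{4,5,7}
Constraint 2 (V != X) on D(V)={3,5,6,7,8} D(X)={3,5,6}: no change
So after constraint 2: D(Z) = {4,5,7}

Answer: {4,5,7}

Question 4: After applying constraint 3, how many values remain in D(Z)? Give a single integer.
Constraint 1 (X < Z) on D(X)={3,5,6,7,8} D(Z)={3,4,5,7}: X {3,5,6,7,8}->{3,5,6}; Z {3,4,5,7}->{4,5,7}
Constraint 2 (V != X) on D(V)={3,5,6,7,8} D(X)={3,5,6}: no change
Constraint 3 (X != Z) on D(X)={3,5,6} D(Z)={4,5,7}: no change
So after constraint 3: D(Z)={4,5,7}, size = 3

Answer: 3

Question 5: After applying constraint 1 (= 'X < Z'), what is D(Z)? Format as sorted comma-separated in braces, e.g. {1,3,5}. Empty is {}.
Answer: {4,5,7}

Derivation:
Constraint 1 (X < Z) on D(X)={3,5,6,7,8} D(Z)={3,4,5,7}: X {3,5,6,7,8}->{3,5,6}; Z {3,4,5,7}->{4,5,7}
So after constraint 1: D(Z) = {4,5,7}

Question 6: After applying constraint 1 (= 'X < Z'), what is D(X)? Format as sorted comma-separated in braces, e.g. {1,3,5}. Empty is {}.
Constraint 1 (X < Z) on D(X)={3,5,6,7,8} D(Z)={3,4,5,7}: X {3,5,6,7,8}->{3,5,6}; Z {3,4,5,7}->{4,5,7}
So after constraint 1: D(X) = {3,5,6}

Answer: {3,5,6}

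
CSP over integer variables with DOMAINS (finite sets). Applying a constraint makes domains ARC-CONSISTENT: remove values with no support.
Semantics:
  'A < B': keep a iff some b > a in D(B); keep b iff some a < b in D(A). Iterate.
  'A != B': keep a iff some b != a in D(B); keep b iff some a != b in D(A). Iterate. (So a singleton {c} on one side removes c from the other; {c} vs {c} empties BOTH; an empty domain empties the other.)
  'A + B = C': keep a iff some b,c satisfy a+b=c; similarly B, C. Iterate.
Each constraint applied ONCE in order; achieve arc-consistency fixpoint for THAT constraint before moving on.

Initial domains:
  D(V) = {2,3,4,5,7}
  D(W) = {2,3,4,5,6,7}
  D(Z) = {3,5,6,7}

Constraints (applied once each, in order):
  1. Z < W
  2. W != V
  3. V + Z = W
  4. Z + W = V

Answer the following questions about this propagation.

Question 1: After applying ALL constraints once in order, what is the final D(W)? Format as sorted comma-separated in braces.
Constraint 1 (Z < W) on D(Z)={3,5,6,7} D(W)={2,3,4,5,6,7}: Z {3,5,6,7}->{3,5,6}; W {2,3,4,5,6,7}->{4,5,6,7}
Constraint 2 (W != V) on D(W)={4,5,6,7} D(V)={2,3,4,5,7}: no change
Constraint 3 (V + Z = W) on D(V)={2,3,4,5,7} D(Z)={3,5,6} D(W)={4,5,6,7}: V {2,3,4,5,7}->{2,3,4}; Z {3,5,6}->{3,5}; W {4,5,6,7}->{5,6,7}
Constraint 4 (Z + W = V) on D(Z)={3,5} D(W)={5,6,7} D(V)={2,3,4}: Z {3,5}->{}; W {5,6,7}->{}; V {2,3,4}->{}
So after all 4 constraints: D(W) = {}

Answer: {}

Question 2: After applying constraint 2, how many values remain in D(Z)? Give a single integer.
Answer: 3

Derivation:
Constraint 1 (Z < W) on D(Z)={3,5,6,7} D(W)={2,3,4,5,6,7}: Z {3,5,6,7}->{3,5,6}; W {2,3,4,5,6,7}->{4,5,6,7}
Constraint 2 (W != V) on D(W)={4,5,6,7} D(V)={2,3,4,5,7}: no change
So after constraint 2: D(Z)={3,5,6}, size = 3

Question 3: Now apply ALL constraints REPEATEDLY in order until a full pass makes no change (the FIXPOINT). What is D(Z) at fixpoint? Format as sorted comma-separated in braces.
pass 0 (initial): D(Z)={3,5,6,7}
pass 1: V {2,3,4,5,7}->{}; W {2,3,4,5,6,7}->{}; Z {3,5,6,7}->{}
pass 2: no change
Fixpoint after 2 passes: D(Z) = {}

Answer: {}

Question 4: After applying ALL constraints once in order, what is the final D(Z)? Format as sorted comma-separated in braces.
Constraint 1 (Z < W) on D(Z)={3,5,6,7} D(W)={2,3,4,5,6,7}: Z {3,5,6,7}->{3,5,6}; W {2,3,4,5,6,7}->{4,5,6,7}
Constraint 2 (W != V) on D(W)={4,5,6,7} D(V)={2,3,4,5,7}: no change
Constraint 3 (V + Z = W) on D(V)={2,3,4,5,7} D(Z)={3,5,6} D(W)={4,5,6,7}: V {2,3,4,5,7}->{2,3,4}; Z {3,5,6}->{3,5}; W {4,5,6,7}->{5,6,7}
Constraint 4 (Z + W = V) on D(Z)={3,5} D(W)={5,6,7} D(V)={2,3,4}: Z {3,5}->{}; W {5,6,7}->{}; V {2,3,4}->{}
So after all 4 constraints: D(Z) = {}

Answer: {}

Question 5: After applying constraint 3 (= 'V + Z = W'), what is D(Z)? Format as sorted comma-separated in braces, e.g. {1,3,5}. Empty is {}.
Constraint 1 (Z < W) on D(Z)={3,5,6,7} D(W)={2,3,4,5,6,7}: Z {3,5,6,7}->{3,5,6}; W {2,3,4,5,6,7}->{4,5,6,7}
Constraint 2 (W != V) on D(W)={4,5,6,7} D(V)={2,3,4,5,7}: no change
Constraint 3 (V + Z = W) on D(V)={2,3,4,5,7} D(Z)={3,5,6} D(W)={4,5,6,7}: V {2,3,4,5,7}->{2,3,4}; Z {3,5,6}->{3,5}; W {4,5,6,7}->{5,6,7}
So after constraint 3: D(Z) = {3,5}

Answer: {3,5}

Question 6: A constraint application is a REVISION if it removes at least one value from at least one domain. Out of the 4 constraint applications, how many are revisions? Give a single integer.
Constraint 1 (Z < W) on D(Z)={3,5,6,7} D(W)={2,3,4,5,6,7}: Z {3,5,6,7}->{3,5,6}; W {2,3,4,5,6,7}->{4,5,6,7} => REVISION
Constraint 2 (W != V) on D(W)={4,5,6,7} D(V)={2,3,4,5,7}: no change => not a revision
Constraint 3 (V + Z = W) on D(V)={2,3,4,5,7} D(Z)={3,5,6} D(W)={4,5,6,7}: V {2,3,4,5,7}->{2,3,4}; Z {3,5,6}->{3,5}; W {4,5,6,7}->{5,6,7} => REVISION
Constraint 4 (Z + W = V) on D(Z)={3,5} D(W)={5,6,7} D(V)={2,3,4}: Z {3,5}->{}; W {5,6,7}->{}; V {2,3,4}->{} => REVISION
Total revisions = 3

Answer: 3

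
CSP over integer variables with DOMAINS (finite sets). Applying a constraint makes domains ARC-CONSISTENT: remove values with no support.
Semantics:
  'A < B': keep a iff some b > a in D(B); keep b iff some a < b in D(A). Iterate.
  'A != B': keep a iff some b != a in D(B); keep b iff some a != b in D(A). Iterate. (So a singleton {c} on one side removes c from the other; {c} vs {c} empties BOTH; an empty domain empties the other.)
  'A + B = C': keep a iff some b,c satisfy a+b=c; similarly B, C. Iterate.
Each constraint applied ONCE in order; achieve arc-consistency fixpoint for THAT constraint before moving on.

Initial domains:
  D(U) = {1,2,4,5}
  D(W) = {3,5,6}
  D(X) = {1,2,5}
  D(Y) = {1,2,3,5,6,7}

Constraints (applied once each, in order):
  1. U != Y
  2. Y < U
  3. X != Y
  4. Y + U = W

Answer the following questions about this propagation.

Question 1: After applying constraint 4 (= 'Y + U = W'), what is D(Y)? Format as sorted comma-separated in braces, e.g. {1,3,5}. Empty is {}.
Answer: {1,2,3}

Derivation:
Constraint 1 (U != Y) on D(U)={1,2,4,5} D(Y)={1,2,3,5,6,7}: no change
Constraint 2 (Y < U) on D(Y)={1,2,3,5,6,7} D(U)={1,2,4,5}: Y {1,2,3,5,6,7}->{1,2,3}; U {1,2,4,5}->{2,4,5}
Constraint 3 (X != Y) on D(X)={1,2,5} D(Y)={1,2,3}: no change
Constraint 4 (Y + U = W) on D(Y)={1,2,3} D(U)={2,4,5} D(W)={3,5,6}: no change
So after constraint 4: D(Y) = {1,2,3}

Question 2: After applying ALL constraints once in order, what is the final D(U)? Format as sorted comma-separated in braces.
Answer: {2,4,5}

Derivation:
Constraint 1 (U != Y) on D(U)={1,2,4,5} D(Y)={1,2,3,5,6,7}: no change
Constraint 2 (Y < U) on D(Y)={1,2,3,5,6,7} D(U)={1,2,4,5}: Y {1,2,3,5,6,7}->{1,2,3}; U {1,2,4,5}->{2,4,5}
Constraint 3 (X != Y) on D(X)={1,2,5} D(Y)={1,2,3}: no change
Constraint 4 (Y + U = W) on D(Y)={1,2,3} D(U)={2,4,5} D(W)={3,5,6}: no change
So after all 4 constraints: D(U) = {2,4,5}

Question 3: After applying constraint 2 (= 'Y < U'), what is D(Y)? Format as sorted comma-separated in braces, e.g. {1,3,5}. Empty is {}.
Answer: {1,2,3}

Derivation:
Constraint 1 (U != Y) on D(U)={1,2,4,5} D(Y)={1,2,3,5,6,7}: no change
Constraint 2 (Y < U) on D(Y)={1,2,3,5,6,7} D(U)={1,2,4,5}: Y {1,2,3,5,6,7}->{1,2,3}; U {1,2,4,5}->{2,4,5}
So after constraint 2: D(Y) = {1,2,3}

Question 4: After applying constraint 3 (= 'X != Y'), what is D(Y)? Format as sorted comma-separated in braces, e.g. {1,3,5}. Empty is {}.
Constraint 1 (U != Y) on D(U)={1,2,4,5} D(Y)={1,2,3,5,6,7}: no change
Constraint 2 (Y < U) on D(Y)={1,2,3,5,6,7} D(U)={1,2,4,5}: Y {1,2,3,5,6,7}->{1,2,3}; U {1,2,4,5}->{2,4,5}
Constraint 3 (X != Y) on D(X)={1,2,5} D(Y)={1,2,3}: no change
So after constraint 3: D(Y) = {1,2,3}

Answer: {1,2,3}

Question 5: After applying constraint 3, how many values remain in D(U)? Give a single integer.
Constraint 1 (U != Y) on D(U)={1,2,4,5} D(Y)={1,2,3,5,6,7}: no change
Constraint 2 (Y < U) on D(Y)={1,2,3,5,6,7} D(U)={1,2,4,5}: Y {1,2,3,5,6,7}->{1,2,3}; U {1,2,4,5}->{2,4,5}
Constraint 3 (X != Y) on D(X)={1,2,5} D(Y)={1,2,3}: no change
So after constraint 3: D(U)={2,4,5}, size = 3

Answer: 3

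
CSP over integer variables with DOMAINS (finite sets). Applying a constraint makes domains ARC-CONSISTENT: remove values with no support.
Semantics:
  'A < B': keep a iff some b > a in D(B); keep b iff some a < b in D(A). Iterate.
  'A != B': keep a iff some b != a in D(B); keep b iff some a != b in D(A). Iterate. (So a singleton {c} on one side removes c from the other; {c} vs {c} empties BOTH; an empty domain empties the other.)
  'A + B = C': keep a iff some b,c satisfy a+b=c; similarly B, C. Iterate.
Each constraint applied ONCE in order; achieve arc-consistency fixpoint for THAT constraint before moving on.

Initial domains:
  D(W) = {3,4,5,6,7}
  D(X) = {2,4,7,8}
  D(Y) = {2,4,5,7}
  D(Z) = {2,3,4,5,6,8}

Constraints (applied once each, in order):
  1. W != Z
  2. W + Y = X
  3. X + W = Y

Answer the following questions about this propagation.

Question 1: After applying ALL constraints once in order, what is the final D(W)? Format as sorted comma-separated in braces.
Constraint 1 (W != Z) on D(W)={3,4,5,6,7} D(Z)={2,3,4,5,6,8}: no change
Constraint 2 (W + Y = X) on D(W)={3,4,5,6,7} D(Y)={2,4,5,7} D(X)={2,4,7,8}: W {3,4,5,6,7}->{3,4,5,6}; Y {2,4,5,7}->{2,4,5}; X {2,4,7,8}->{7,8}
Constraint 3 (X + W = Y) on D(X)={7,8} D(W)={3,4,5,6} D(Y)={2,4,5}: X {7,8}->{}; W {3,4,5,6}->{}; Y {2,4,5}->{}
So after all 3 constraints: D(W) = {}

Answer: {}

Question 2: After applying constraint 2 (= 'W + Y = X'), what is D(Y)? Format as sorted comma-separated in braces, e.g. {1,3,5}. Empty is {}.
Answer: {2,4,5}

Derivation:
Constraint 1 (W != Z) on D(W)={3,4,5,6,7} D(Z)={2,3,4,5,6,8}: no change
Constraint 2 (W + Y = X) on D(W)={3,4,5,6,7} D(Y)={2,4,5,7} D(X)={2,4,7,8}: W {3,4,5,6,7}->{3,4,5,6}; Y {2,4,5,7}->{2,4,5}; X {2,4,7,8}->{7,8}
So after constraint 2: D(Y) = {2,4,5}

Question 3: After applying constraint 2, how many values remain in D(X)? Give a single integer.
Answer: 2

Derivation:
Constraint 1 (W != Z) on D(W)={3,4,5,6,7} D(Z)={2,3,4,5,6,8}: no change
Constraint 2 (W + Y = X) on D(W)={3,4,5,6,7} D(Y)={2,4,5,7} D(X)={2,4,7,8}: W {3,4,5,6,7}->{3,4,5,6}; Y {2,4,5,7}->{2,4,5}; X {2,4,7,8}->{7,8}
So after constraint 2: D(X)={7,8}, size = 2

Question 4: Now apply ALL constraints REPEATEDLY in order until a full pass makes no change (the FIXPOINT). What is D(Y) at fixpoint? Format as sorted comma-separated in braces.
Answer: {}

Derivation:
pass 0 (initial): D(Y)={2,4,5,7}
pass 1: W {3,4,5,6,7}->{}; X {2,4,7,8}->{}; Y {2,4,5,7}->{}
pass 2: Z {2,3,4,5,6,8}->{}
pass 3: no change
Fixpoint after 3 passes: D(Y) = {}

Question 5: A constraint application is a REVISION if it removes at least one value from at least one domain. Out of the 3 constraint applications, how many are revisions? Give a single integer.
Constraint 1 (W != Z) on D(W)={3,4,5,6,7} D(Z)={2,3,4,5,6,8}: no change => not a revision
Constraint 2 (W + Y = X) on D(W)={3,4,5,6,7} D(Y)={2,4,5,7} D(X)={2,4,7,8}: W {3,4,5,6,7}->{3,4,5,6}; Y {2,4,5,7}->{2,4,5}; X {2,4,7,8}->{7,8} => REVISION
Constraint 3 (X + W = Y) on D(X)={7,8} D(W)={3,4,5,6} D(Y)={2,4,5}: X {7,8}->{}; W {3,4,5,6}->{}; Y {2,4,5}->{} => REVISION
Total revisions = 2

Answer: 2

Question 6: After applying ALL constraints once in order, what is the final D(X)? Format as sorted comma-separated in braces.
Constraint 1 (W != Z) on D(W)={3,4,5,6,7} D(Z)={2,3,4,5,6,8}: no change
Constraint 2 (W + Y = X) on D(W)={3,4,5,6,7} D(Y)={2,4,5,7} D(X)={2,4,7,8}: W {3,4,5,6,7}->{3,4,5,6}; Y {2,4,5,7}->{2,4,5}; X {2,4,7,8}->{7,8}
Constraint 3 (X + W = Y) on D(X)={7,8} D(W)={3,4,5,6} D(Y)={2,4,5}: X {7,8}->{}; W {3,4,5,6}->{}; Y {2,4,5}->{}
So after all 3 constraints: D(X) = {}

Answer: {}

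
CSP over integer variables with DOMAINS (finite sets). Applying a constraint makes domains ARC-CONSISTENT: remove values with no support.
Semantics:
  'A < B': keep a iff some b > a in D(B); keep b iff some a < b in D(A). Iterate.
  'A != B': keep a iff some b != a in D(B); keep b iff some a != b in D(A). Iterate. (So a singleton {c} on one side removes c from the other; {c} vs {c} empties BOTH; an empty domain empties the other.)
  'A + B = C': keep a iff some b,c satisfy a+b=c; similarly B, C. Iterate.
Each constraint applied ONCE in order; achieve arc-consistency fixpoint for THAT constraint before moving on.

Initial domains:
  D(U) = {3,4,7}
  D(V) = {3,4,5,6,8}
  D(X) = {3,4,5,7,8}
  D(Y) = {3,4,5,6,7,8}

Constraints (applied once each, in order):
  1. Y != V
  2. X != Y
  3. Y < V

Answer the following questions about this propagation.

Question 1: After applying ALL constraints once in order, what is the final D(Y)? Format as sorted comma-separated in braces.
Constraint 1 (Y != V) on D(Y)={3,4,5,6,7,8} D(V)={3,4,5,6,8}: no change
Constraint 2 (X != Y) on D(X)={3,4,5,7,8} D(Y)={3,4,5,6,7,8}: no change
Constraint 3 (Y < V) on D(Y)={3,4,5,6,7,8} D(V)={3,4,5,6,8}: Y {3,4,5,6,7,8}->{3,4,5,6,7}; V {3,4,5,6,8}->{4,5,6,8}
So after all 3 constraints: D(Y) = {3,4,5,6,7}

Answer: {3,4,5,6,7}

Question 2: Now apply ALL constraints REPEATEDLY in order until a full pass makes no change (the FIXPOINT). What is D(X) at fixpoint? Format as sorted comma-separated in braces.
Answer: {3,4,5,7,8}

Derivation:
pass 0 (initial): D(X)={3,4,5,7,8}
pass 1: V {3,4,5,6,8}->{4,5,6,8}; Y {3,4,5,6,7,8}->{3,4,5,6,7}
pass 2: no change
Fixpoint after 2 passes: D(X) = {3,4,5,7,8}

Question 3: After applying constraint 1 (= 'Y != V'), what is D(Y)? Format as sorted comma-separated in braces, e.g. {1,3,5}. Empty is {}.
Answer: {3,4,5,6,7,8}

Derivation:
Constraint 1 (Y != V) on D(Y)={3,4,5,6,7,8} D(V)={3,4,5,6,8}: no change
So after constraint 1: D(Y) = {3,4,5,6,7,8}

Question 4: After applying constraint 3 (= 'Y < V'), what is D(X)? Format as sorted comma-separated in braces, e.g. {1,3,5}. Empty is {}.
Answer: {3,4,5,7,8}

Derivation:
Constraint 1 (Y != V) on D(Y)={3,4,5,6,7,8} D(V)={3,4,5,6,8}: no change
Constraint 2 (X != Y) on D(X)={3,4,5,7,8} D(Y)={3,4,5,6,7,8}: no change
Constraint 3 (Y < V) on D(Y)={3,4,5,6,7,8} D(V)={3,4,5,6,8}: Y {3,4,5,6,7,8}->{3,4,5,6,7}; V {3,4,5,6,8}->{4,5,6,8}
So after constraint 3: D(X) = {3,4,5,7,8}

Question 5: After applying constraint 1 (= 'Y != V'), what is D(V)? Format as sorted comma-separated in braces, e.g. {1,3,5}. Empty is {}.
Constraint 1 (Y != V) on D(Y)={3,4,5,6,7,8} D(V)={3,4,5,6,8}: no change
So after constraint 1: D(V) = {3,4,5,6,8}

Answer: {3,4,5,6,8}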